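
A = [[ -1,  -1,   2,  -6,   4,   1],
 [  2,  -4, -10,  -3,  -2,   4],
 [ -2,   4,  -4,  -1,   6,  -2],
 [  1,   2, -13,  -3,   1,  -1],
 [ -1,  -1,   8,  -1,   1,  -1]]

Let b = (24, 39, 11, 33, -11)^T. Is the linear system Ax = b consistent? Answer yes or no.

Row reduce the augmented matrix [A | b].
R2 ← R2 + (2)·R1: [0, -6, -6, -15, 6, 6, 87]
R3 ← R3 − (2)·R1: [0, 6, -8, 11, -2, -4, -37]
R4 ← R4 + R1: [0, 1, -11, -9, 5, 0, 57]
R5 ← R5 − R1: [0, 0, 6, 5, -3, -2, -35]
R3 ← R3 + R2: [0, 0, -14, -4, 4, 2, 50]
R4 ← R4 + (1/6)·R2: [0, 0, -12, -23/2, 6, 1, 143/2]
R4 ← R4 − (6/7)·R3: [0, 0, 0, -113/14, 18/7, -5/7, 401/14]
R5 ← R5 + (3/7)·R3: [0, 0, 0, 23/7, -9/7, -8/7, -95/7]
R5 ← R5 + (46/113)·R4: [0, 0, 0, 0, -27/113, -162/113, -216/113]
The echelon form has 5 nonzero rows, and every pivot lies in the first 6 columns, so rank(A) = rank([A|b]) = 5.
The system is consistent.

yes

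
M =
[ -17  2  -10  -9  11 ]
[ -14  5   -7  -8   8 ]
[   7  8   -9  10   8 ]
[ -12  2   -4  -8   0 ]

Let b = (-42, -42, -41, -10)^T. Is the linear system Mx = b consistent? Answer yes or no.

yes

Row reduce the augmented matrix [M | b].
R2 ← R2 − (14/17)·R1: [0, 57/17, 21/17, -10/17, -18/17, -126/17]
R3 ← R3 + (7/17)·R1: [0, 150/17, -223/17, 107/17, 213/17, -991/17]
R4 ← R4 − (12/17)·R1: [0, 10/17, 52/17, -28/17, -132/17, 334/17]
R3 ← R3 − (50/19)·R2: [0, 0, -311/19, 149/19, 291/19, -737/19]
R4 ← R4 − (10/57)·R2: [0, 0, 54/19, -88/57, -144/19, 398/19]
R4 ← R4 + (54/311)·R3: [0, 0, 0, -170/933, -1530/311, 4420/311]
The echelon form has 4 nonzero rows, and every pivot lies in the first 5 columns, so rank(M) = rank([M|b]) = 4.
The system is consistent.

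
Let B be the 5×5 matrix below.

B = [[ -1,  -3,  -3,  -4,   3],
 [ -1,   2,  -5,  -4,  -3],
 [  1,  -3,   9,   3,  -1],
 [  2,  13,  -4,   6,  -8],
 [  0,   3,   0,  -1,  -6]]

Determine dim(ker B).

Row reduce to echelon form.
R2 ← R2 − R1: [0, 5, -2, 0, -6]
R3 ← R3 + R1: [0, -6, 6, -1, 2]
R4 ← R4 + (2)·R1: [0, 7, -10, -2, -2]
R3 ← R3 + (6/5)·R2: [0, 0, 18/5, -1, -26/5]
R4 ← R4 − (7/5)·R2: [0, 0, -36/5, -2, 32/5]
R5 ← R5 − (3/5)·R2: [0, 0, 6/5, -1, -12/5]
R4 ← R4 + (2)·R3: [0, 0, 0, -4, -4]
R5 ← R5 − (1/3)·R3: [0, 0, 0, -2/3, -2/3]
R5 ← R5 − (1/6)·R4: [0, 0, 0, 0, 0]
4 nonzero rows, so rank(B) = 4.
B has 5 columns; by rank–nullity, nullity = 5 − 4 = 1.

1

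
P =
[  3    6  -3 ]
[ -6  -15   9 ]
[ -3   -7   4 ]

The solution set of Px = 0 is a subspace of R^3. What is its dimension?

1

Row reduce to echelon form.
R2 ← R2 + (2)·R1: [0, -3, 3]
R3 ← R3 + R1: [0, -1, 1]
R3 ← R3 − (1/3)·R2: [0, 0, 0]
2 nonzero rows, so rank(P) = 2.
P has 3 columns; by rank–nullity, nullity = 3 − 2 = 1.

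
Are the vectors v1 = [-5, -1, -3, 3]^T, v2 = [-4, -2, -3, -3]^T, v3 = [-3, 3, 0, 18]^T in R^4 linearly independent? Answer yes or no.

Form the matrix with these vectors as rows and row reduce.
R2 ← R2 − (4/5)·R1: [0, -6/5, -3/5, -27/5]
R3 ← R3 − (3/5)·R1: [0, 18/5, 9/5, 81/5]
R3 ← R3 + (3)·R2: [0, 0, 0, 0]
2 nonzero rows, so the 3 vectors span a space of dimension 2.
Since 2 < 3, the vectors are linearly dependent.

no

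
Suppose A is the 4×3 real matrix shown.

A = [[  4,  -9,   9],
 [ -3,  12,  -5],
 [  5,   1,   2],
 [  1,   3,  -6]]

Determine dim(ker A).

0

Row reduce to echelon form.
R2 ← R2 + (3/4)·R1: [0, 21/4, 7/4]
R3 ← R3 − (5/4)·R1: [0, 49/4, -37/4]
R4 ← R4 − (1/4)·R1: [0, 21/4, -33/4]
R3 ← R3 − (7/3)·R2: [0, 0, -40/3]
R4 ← R4 − R2: [0, 0, -10]
R4 ← R4 − (3/4)·R3: [0, 0, 0]
3 nonzero rows, so rank(A) = 3.
A has 3 columns; by rank–nullity, nullity = 3 − 3 = 0.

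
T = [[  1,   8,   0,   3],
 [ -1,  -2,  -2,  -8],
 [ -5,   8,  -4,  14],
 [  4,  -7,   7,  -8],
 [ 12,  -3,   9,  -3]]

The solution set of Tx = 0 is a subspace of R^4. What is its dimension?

Row reduce to echelon form.
R2 ← R2 + R1: [0, 6, -2, -5]
R3 ← R3 + (5)·R1: [0, 48, -4, 29]
R4 ← R4 − (4)·R1: [0, -39, 7, -20]
R5 ← R5 − (12)·R1: [0, -99, 9, -39]
R3 ← R3 − (8)·R2: [0, 0, 12, 69]
R4 ← R4 + (13/2)·R2: [0, 0, -6, -105/2]
R5 ← R5 + (33/2)·R2: [0, 0, -24, -243/2]
R4 ← R4 + (1/2)·R3: [0, 0, 0, -18]
R5 ← R5 + (2)·R3: [0, 0, 0, 33/2]
R5 ← R5 + (11/12)·R4: [0, 0, 0, 0]
4 nonzero rows, so rank(T) = 4.
T has 4 columns; by rank–nullity, nullity = 4 − 4 = 0.

0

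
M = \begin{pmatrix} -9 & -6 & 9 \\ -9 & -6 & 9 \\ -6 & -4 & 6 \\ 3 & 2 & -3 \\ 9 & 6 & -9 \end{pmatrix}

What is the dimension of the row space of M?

1

Row reduce to echelon form.
R2 ← R2 − R1: [0, 0, 0]
R3 ← R3 − (2/3)·R1: [0, 0, 0]
R4 ← R4 + (1/3)·R1: [0, 0, 0]
R5 ← R5 + R1: [0, 0, 0]
Echelon form has 1 nonzero row, so rank(M) = 1.
The row space has dimension equal to the rank: 1.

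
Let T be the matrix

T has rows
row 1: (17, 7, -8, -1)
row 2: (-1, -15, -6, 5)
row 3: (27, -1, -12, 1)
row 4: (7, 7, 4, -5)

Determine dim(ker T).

0

Row reduce to echelon form.
R2 ← R2 + (1/17)·R1: [0, -248/17, -110/17, 84/17]
R3 ← R3 − (27/17)·R1: [0, -206/17, 12/17, 44/17]
R4 ← R4 − (7/17)·R1: [0, 70/17, 124/17, -78/17]
R3 ← R3 − (103/124)·R2: [0, 0, 377/62, -47/31]
R4 ← R4 + (35/124)·R2: [0, 0, 339/62, -99/31]
R4 ← R4 − (339/377)·R3: [0, 0, 0, -690/377]
4 nonzero rows, so rank(T) = 4.
T has 4 columns; by rank–nullity, nullity = 4 − 4 = 0.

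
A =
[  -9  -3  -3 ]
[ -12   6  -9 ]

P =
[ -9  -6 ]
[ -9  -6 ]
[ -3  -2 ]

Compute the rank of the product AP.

1

First compute AP:
[[117,  78],
 [ 81,  54]]
Now row reduce the product.
R2 ← R2 − (9/13)·R1: [0, 0]
1 nonzero row, so rank(AP) = 1.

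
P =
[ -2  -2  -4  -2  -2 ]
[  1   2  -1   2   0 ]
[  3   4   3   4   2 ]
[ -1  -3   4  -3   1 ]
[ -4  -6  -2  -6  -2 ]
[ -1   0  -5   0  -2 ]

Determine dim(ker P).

Row reduce to echelon form.
R2 ← R2 + (1/2)·R1: [0, 1, -3, 1, -1]
R3 ← R3 + (3/2)·R1: [0, 1, -3, 1, -1]
R4 ← R4 − (1/2)·R1: [0, -2, 6, -2, 2]
R5 ← R5 − (2)·R1: [0, -2, 6, -2, 2]
R6 ← R6 − (1/2)·R1: [0, 1, -3, 1, -1]
R3 ← R3 − R2: [0, 0, 0, 0, 0]
R4 ← R4 + (2)·R2: [0, 0, 0, 0, 0]
R5 ← R5 + (2)·R2: [0, 0, 0, 0, 0]
R6 ← R6 − R2: [0, 0, 0, 0, 0]
2 nonzero rows, so rank(P) = 2.
P has 5 columns; by rank–nullity, nullity = 5 − 2 = 3.

3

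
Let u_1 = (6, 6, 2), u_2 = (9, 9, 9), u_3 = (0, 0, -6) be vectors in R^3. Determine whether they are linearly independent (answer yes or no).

no

Form the matrix with these vectors as rows and row reduce.
R2 ← R2 − (3/2)·R1: [0, 0, 6]
R3 ← R3 + R2: [0, 0, 0]
2 nonzero rows, so the 3 vectors span a space of dimension 2.
Since 2 < 3, the vectors are linearly dependent.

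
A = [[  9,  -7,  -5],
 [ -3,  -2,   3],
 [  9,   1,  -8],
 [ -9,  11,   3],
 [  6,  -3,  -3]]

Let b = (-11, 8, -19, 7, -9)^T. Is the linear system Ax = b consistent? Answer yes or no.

Row reduce the augmented matrix [A | b].
R2 ← R2 + (1/3)·R1: [0, -13/3, 4/3, 13/3]
R3 ← R3 − R1: [0, 8, -3, -8]
R4 ← R4 + R1: [0, 4, -2, -4]
R5 ← R5 − (2/3)·R1: [0, 5/3, 1/3, -5/3]
R3 ← R3 + (24/13)·R2: [0, 0, -7/13, 0]
R4 ← R4 + (12/13)·R2: [0, 0, -10/13, 0]
R5 ← R5 + (5/13)·R2: [0, 0, 11/13, 0]
R4 ← R4 − (10/7)·R3: [0, 0, 0, 0]
R5 ← R5 + (11/7)·R3: [0, 0, 0, 0]
The echelon form has 3 nonzero rows, and every pivot lies in the first 3 columns, so rank(A) = rank([A|b]) = 3.
The system is consistent.

yes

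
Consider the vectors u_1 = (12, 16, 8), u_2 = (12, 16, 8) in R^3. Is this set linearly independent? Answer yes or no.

no

Form the matrix with these vectors as rows and row reduce.
R2 ← R2 − R1: [0, 0, 0]
1 nonzero row, so the 2 vectors span a space of dimension 1.
Since 1 < 2, the vectors are linearly dependent.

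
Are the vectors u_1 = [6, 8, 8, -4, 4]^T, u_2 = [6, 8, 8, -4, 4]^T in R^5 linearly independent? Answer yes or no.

Form the matrix with these vectors as rows and row reduce.
R2 ← R2 − R1: [0, 0, 0, 0, 0]
1 nonzero row, so the 2 vectors span a space of dimension 1.
Since 1 < 2, the vectors are linearly dependent.

no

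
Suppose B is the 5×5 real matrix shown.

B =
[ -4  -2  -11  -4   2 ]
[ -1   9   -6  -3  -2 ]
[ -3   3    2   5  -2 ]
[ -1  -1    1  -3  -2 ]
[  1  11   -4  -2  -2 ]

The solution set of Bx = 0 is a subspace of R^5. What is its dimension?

Row reduce to echelon form.
R2 ← R2 − (1/4)·R1: [0, 19/2, -13/4, -2, -5/2]
R3 ← R3 − (3/4)·R1: [0, 9/2, 41/4, 8, -7/2]
R4 ← R4 − (1/4)·R1: [0, -1/2, 15/4, -2, -5/2]
R5 ← R5 + (1/4)·R1: [0, 21/2, -27/4, -3, -3/2]
R3 ← R3 − (9/19)·R2: [0, 0, 224/19, 170/19, -44/19]
R4 ← R4 + (1/19)·R2: [0, 0, 68/19, -40/19, -50/19]
R5 ← R5 − (21/19)·R2: [0, 0, -60/19, -15/19, 24/19]
R4 ← R4 − (17/56)·R3: [0, 0, 0, -135/28, -27/14]
R5 ← R5 + (15/56)·R3: [0, 0, 0, 45/28, 9/14]
R5 ← R5 + (1/3)·R4: [0, 0, 0, 0, 0]
4 nonzero rows, so rank(B) = 4.
B has 5 columns; by rank–nullity, nullity = 5 − 4 = 1.

1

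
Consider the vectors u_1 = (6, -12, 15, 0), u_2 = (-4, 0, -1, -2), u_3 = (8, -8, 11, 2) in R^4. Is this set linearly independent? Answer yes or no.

Form the matrix with these vectors as rows and row reduce.
R2 ← R2 + (2/3)·R1: [0, -8, 9, -2]
R3 ← R3 − (4/3)·R1: [0, 8, -9, 2]
R3 ← R3 + R2: [0, 0, 0, 0]
2 nonzero rows, so the 3 vectors span a space of dimension 2.
Since 2 < 3, the vectors are linearly dependent.

no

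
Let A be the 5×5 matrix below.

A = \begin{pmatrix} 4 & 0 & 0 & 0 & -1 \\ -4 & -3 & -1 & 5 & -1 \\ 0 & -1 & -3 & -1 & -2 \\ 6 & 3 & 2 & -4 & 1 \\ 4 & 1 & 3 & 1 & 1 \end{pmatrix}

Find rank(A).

3

Row reduce to echelon form.
R2 ← R2 + R1: [0, -3, -1, 5, -2]
R4 ← R4 − (3/2)·R1: [0, 3, 2, -4, 5/2]
R5 ← R5 − R1: [0, 1, 3, 1, 2]
R3 ← R3 − (1/3)·R2: [0, 0, -8/3, -8/3, -4/3]
R4 ← R4 + R2: [0, 0, 1, 1, 1/2]
R5 ← R5 + (1/3)·R2: [0, 0, 8/3, 8/3, 4/3]
R4 ← R4 + (3/8)·R3: [0, 0, 0, 0, 0]
R5 ← R5 + R3: [0, 0, 0, 0, 0]
Echelon form has 3 nonzero rows, so rank(A) = 3.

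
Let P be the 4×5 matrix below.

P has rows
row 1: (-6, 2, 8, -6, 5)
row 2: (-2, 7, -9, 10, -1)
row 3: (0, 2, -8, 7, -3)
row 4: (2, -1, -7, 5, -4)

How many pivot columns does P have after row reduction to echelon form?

4

Row reduce to echelon form.
R2 ← R2 − (1/3)·R1: [0, 19/3, -35/3, 12, -8/3]
R4 ← R4 + (1/3)·R1: [0, -1/3, -13/3, 3, -7/3]
R3 ← R3 − (6/19)·R2: [0, 0, -82/19, 61/19, -41/19]
R4 ← R4 + (1/19)·R2: [0, 0, -94/19, 69/19, -47/19]
R4 ← R4 − (47/41)·R3: [0, 0, 0, -2/41, 0]
Echelon form has 4 nonzero rows, so rank(P) = 4.
Each nonzero row contributes one pivot column: 4 pivot columns.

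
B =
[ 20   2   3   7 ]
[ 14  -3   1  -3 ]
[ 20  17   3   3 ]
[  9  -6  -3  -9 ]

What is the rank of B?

Row reduce to echelon form.
R2 ← R2 − (7/10)·R1: [0, -22/5, -11/10, -79/10]
R3 ← R3 − R1: [0, 15, 0, -4]
R4 ← R4 − (9/20)·R1: [0, -69/10, -87/20, -243/20]
R3 ← R3 + (75/22)·R2: [0, 0, -15/4, -1361/44]
R4 ← R4 − (69/44)·R2: [0, 0, -21/8, 21/88]
R4 ← R4 − (7/10)·R3: [0, 0, 0, 1204/55]
Echelon form has 4 nonzero rows, so rank(B) = 4.

4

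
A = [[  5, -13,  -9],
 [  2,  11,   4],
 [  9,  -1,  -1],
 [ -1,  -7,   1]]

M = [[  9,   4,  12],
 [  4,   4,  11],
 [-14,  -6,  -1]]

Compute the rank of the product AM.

3

First compute AM:
[[119,  22, -74],
 [  6,  28, 141],
 [ 91,  38,  98],
 [-51, -38, -90]]
Now row reduce the product.
R2 ← R2 − (6/119)·R1: [0, 3200/119, 17223/119]
R3 ← R3 − (13/17)·R1: [0, 360/17, 2628/17]
R4 ← R4 + (3/7)·R1: [0, -200/7, -852/7]
R3 ← R3 − (63/80)·R2: [0, 0, 3249/80]
R4 ← R4 + (17/16)·R2: [0, 0, 513/16]
R4 ← R4 − (15/19)·R3: [0, 0, 0]
3 nonzero rows, so rank(AM) = 3.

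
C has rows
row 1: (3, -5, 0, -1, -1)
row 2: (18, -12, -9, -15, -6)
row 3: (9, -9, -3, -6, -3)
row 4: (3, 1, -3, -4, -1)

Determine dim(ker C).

3

Row reduce to echelon form.
R2 ← R2 − (6)·R1: [0, 18, -9, -9, 0]
R3 ← R3 − (3)·R1: [0, 6, -3, -3, 0]
R4 ← R4 − R1: [0, 6, -3, -3, 0]
R3 ← R3 − (1/3)·R2: [0, 0, 0, 0, 0]
R4 ← R4 − (1/3)·R2: [0, 0, 0, 0, 0]
2 nonzero rows, so rank(C) = 2.
C has 5 columns; by rank–nullity, nullity = 5 − 2 = 3.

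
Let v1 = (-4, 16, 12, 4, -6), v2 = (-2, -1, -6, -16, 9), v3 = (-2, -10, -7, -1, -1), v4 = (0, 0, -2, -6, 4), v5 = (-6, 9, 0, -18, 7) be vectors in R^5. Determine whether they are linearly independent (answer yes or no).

no

Form the matrix with these vectors as rows and row reduce.
R2 ← R2 − (1/2)·R1: [0, -9, -12, -18, 12]
R3 ← R3 − (1/2)·R1: [0, -18, -13, -3, 2]
R5 ← R5 − (3/2)·R1: [0, -15, -18, -24, 16]
R3 ← R3 − (2)·R2: [0, 0, 11, 33, -22]
R5 ← R5 − (5/3)·R2: [0, 0, 2, 6, -4]
R4 ← R4 + (2/11)·R3: [0, 0, 0, 0, 0]
R5 ← R5 − (2/11)·R3: [0, 0, 0, 0, 0]
3 nonzero rows, so the 5 vectors span a space of dimension 3.
Since 3 < 5, the vectors are linearly dependent.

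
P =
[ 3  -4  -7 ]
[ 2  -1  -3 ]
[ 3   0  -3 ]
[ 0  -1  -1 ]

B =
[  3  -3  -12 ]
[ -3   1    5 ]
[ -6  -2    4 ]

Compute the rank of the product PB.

2

First compute PB:
[[ 63,   1, -84],
 [ 27,  -1, -41],
 [ 27,  -3, -48],
 [  9,   1,  -9]]
Now row reduce the product.
R2 ← R2 − (3/7)·R1: [0, -10/7, -5]
R3 ← R3 − (3/7)·R1: [0, -24/7, -12]
R4 ← R4 − (1/7)·R1: [0, 6/7, 3]
R3 ← R3 − (12/5)·R2: [0, 0, 0]
R4 ← R4 + (3/5)·R2: [0, 0, 0]
2 nonzero rows, so rank(PB) = 2.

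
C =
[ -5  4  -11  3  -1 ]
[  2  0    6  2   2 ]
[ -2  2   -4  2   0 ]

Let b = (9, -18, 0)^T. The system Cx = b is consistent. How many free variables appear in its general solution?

3

Row reduce the augmented matrix [C | b].
R2 ← R2 + (2/5)·R1: [0, 8/5, 8/5, 16/5, 8/5, -72/5]
R3 ← R3 − (2/5)·R1: [0, 2/5, 2/5, 4/5, 2/5, -18/5]
R3 ← R3 − (1/4)·R2: [0, 0, 0, 0, 0, 0]
The echelon form has 2 nonzero rows, and every pivot lies in the first 5 columns, so rank(C) = rank([C|b]) = 2.
The system is consistent.
Free variables = (unknowns) − (rank) = 5 − 2 = 3.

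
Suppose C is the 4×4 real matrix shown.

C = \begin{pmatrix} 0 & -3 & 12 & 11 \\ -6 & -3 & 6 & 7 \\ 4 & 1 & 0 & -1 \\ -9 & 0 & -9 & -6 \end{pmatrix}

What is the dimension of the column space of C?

2

Row reduce to echelon form.
Swap R1 ↔ R2
R3 ← R3 + (2/3)·R1: [0, -1, 4, 11/3]
R4 ← R4 − (3/2)·R1: [0, 9/2, -18, -33/2]
R3 ← R3 − (1/3)·R2: [0, 0, 0, 0]
R4 ← R4 + (3/2)·R2: [0, 0, 0, 0]
Echelon form has 2 nonzero rows, so rank(C) = 2.
The column space has dimension equal to the rank: 2.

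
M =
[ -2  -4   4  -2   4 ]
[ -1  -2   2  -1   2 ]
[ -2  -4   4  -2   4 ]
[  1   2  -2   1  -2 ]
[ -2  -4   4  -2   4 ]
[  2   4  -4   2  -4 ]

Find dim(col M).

1

Row reduce to echelon form.
R2 ← R2 − (1/2)·R1: [0, 0, 0, 0, 0]
R3 ← R3 − R1: [0, 0, 0, 0, 0]
R4 ← R4 + (1/2)·R1: [0, 0, 0, 0, 0]
R5 ← R5 − R1: [0, 0, 0, 0, 0]
R6 ← R6 + R1: [0, 0, 0, 0, 0]
Echelon form has 1 nonzero row, so rank(M) = 1.
The column space has dimension equal to the rank: 1.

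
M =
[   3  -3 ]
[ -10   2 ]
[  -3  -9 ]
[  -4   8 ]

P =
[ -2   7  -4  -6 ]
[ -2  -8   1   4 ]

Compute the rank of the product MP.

First compute MP:
[[  0,  45, -15, -30],
 [ 16, -86,  42,  68],
 [ 24,  51,   3, -18],
 [ -8, -92,  24,  56]]
Now row reduce the product.
Swap R1 ↔ R2
R3 ← R3 − (3/2)·R1: [0, 180, -60, -120]
R4 ← R4 + (1/2)·R1: [0, -135, 45, 90]
R3 ← R3 − (4)·R2: [0, 0, 0, 0]
R4 ← R4 + (3)·R2: [0, 0, 0, 0]
2 nonzero rows, so rank(MP) = 2.

2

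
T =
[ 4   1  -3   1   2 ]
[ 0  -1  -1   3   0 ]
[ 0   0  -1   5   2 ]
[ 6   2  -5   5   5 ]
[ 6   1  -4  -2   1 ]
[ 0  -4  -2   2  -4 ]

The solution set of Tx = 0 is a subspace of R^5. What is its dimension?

2

Row reduce to echelon form.
R4 ← R4 − (3/2)·R1: [0, 1/2, -1/2, 7/2, 2]
R5 ← R5 − (3/2)·R1: [0, -1/2, 1/2, -7/2, -2]
R4 ← R4 + (1/2)·R2: [0, 0, -1, 5, 2]
R5 ← R5 − (1/2)·R2: [0, 0, 1, -5, -2]
R6 ← R6 − (4)·R2: [0, 0, 2, -10, -4]
R4 ← R4 − R3: [0, 0, 0, 0, 0]
R5 ← R5 + R3: [0, 0, 0, 0, 0]
R6 ← R6 + (2)·R3: [0, 0, 0, 0, 0]
3 nonzero rows, so rank(T) = 3.
T has 5 columns; by rank–nullity, nullity = 5 − 3 = 2.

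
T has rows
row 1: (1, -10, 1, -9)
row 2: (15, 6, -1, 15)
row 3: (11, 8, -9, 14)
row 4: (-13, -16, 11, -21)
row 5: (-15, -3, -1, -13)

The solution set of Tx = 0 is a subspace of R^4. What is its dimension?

Row reduce to echelon form.
R2 ← R2 − (15)·R1: [0, 156, -16, 150]
R3 ← R3 − (11)·R1: [0, 118, -20, 113]
R4 ← R4 + (13)·R1: [0, -146, 24, -138]
R5 ← R5 + (15)·R1: [0, -153, 14, -148]
R3 ← R3 − (59/78)·R2: [0, 0, -308/39, -6/13]
R4 ← R4 + (73/78)·R2: [0, 0, 352/39, 31/13]
R5 ← R5 + (51/52)·R2: [0, 0, -22/13, -23/26]
R4 ← R4 + (8/7)·R3: [0, 0, 0, 13/7]
R5 ← R5 − (3/14)·R3: [0, 0, 0, -11/14]
R5 ← R5 + (11/26)·R4: [0, 0, 0, 0]
4 nonzero rows, so rank(T) = 4.
T has 4 columns; by rank–nullity, nullity = 4 − 4 = 0.

0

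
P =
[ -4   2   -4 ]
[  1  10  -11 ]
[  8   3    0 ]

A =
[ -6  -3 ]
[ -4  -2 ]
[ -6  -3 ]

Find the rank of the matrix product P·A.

1

First compute PA:
[[ 40,  20],
 [ 20,  10],
 [-60, -30]]
Now row reduce the product.
R2 ← R2 − (1/2)·R1: [0, 0]
R3 ← R3 + (3/2)·R1: [0, 0]
1 nonzero row, so rank(PA) = 1.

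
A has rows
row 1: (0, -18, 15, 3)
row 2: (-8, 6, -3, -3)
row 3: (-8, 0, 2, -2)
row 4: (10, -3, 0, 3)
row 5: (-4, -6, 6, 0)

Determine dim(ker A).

Row reduce to echelon form.
Swap R1 ↔ R2
R3 ← R3 − R1: [0, -6, 5, 1]
R4 ← R4 + (5/4)·R1: [0, 9/2, -15/4, -3/4]
R5 ← R5 − (1/2)·R1: [0, -9, 15/2, 3/2]
R3 ← R3 − (1/3)·R2: [0, 0, 0, 0]
R4 ← R4 + (1/4)·R2: [0, 0, 0, 0]
R5 ← R5 − (1/2)·R2: [0, 0, 0, 0]
2 nonzero rows, so rank(A) = 2.
A has 4 columns; by rank–nullity, nullity = 4 − 2 = 2.

2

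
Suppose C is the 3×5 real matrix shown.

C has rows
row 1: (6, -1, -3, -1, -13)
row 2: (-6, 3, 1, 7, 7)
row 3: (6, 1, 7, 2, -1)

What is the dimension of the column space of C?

Row reduce to echelon form.
R2 ← R2 + R1: [0, 2, -2, 6, -6]
R3 ← R3 − R1: [0, 2, 10, 3, 12]
R3 ← R3 − R2: [0, 0, 12, -3, 18]
Echelon form has 3 nonzero rows, so rank(C) = 3.
The column space has dimension equal to the rank: 3.

3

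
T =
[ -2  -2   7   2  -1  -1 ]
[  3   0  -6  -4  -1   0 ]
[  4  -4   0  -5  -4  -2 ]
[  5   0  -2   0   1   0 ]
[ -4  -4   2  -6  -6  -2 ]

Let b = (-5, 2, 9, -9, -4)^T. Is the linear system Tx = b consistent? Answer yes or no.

Row reduce the augmented matrix [T | b].
R2 ← R2 + (3/2)·R1: [0, -3, 9/2, -1, -5/2, -3/2, -11/2]
R3 ← R3 + (2)·R1: [0, -8, 14, -1, -6, -4, -1]
R4 ← R4 + (5/2)·R1: [0, -5, 31/2, 5, -3/2, -5/2, -43/2]
R5 ← R5 − (2)·R1: [0, 0, -12, -10, -4, 0, 6]
R3 ← R3 − (8/3)·R2: [0, 0, 2, 5/3, 2/3, 0, 41/3]
R4 ← R4 − (5/3)·R2: [0, 0, 8, 20/3, 8/3, 0, -37/3]
R4 ← R4 − (4)·R3: [0, 0, 0, 0, 0, 0, -67]
R5 ← R5 + (6)·R3: [0, 0, 0, 0, 0, 0, 88]
R5 ← R5 + (88/67)·R4: [0, 0, 0, 0, 0, 0, 0]
The echelon form has 4 nonzero rows; the last pivot sits in the augmented column, so rank(T) = 3 but rank([T|b]) = 4.
Since the ranks differ, the system is inconsistent.

no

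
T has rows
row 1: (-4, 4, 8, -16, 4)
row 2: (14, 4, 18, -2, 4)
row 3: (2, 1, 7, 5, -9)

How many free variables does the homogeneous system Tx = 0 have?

2

Row reduce to echelon form.
R2 ← R2 + (7/2)·R1: [0, 18, 46, -58, 18]
R3 ← R3 + (1/2)·R1: [0, 3, 11, -3, -7]
R3 ← R3 − (1/6)·R2: [0, 0, 10/3, 20/3, -10]
3 nonzero rows, so rank(T) = 3.
T has 5 columns; by rank–nullity, nullity = 5 − 3 = 2.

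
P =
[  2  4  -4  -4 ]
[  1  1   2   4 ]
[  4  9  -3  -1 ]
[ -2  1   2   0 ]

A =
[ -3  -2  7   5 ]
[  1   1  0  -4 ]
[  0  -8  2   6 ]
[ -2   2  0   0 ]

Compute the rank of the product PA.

3

First compute PA:
[[  6,  24,   6, -30],
 [-10,  -9,  11,  13],
 [ -1,  23,  22, -34],
 [  7, -11, -10,  -2]]
Now row reduce the product.
R2 ← R2 + (5/3)·R1: [0, 31, 21, -37]
R3 ← R3 + (1/6)·R1: [0, 27, 23, -39]
R4 ← R4 − (7/6)·R1: [0, -39, -17, 33]
R3 ← R3 − (27/31)·R2: [0, 0, 146/31, -210/31]
R4 ← R4 + (39/31)·R2: [0, 0, 292/31, -420/31]
R4 ← R4 − (2)·R3: [0, 0, 0, 0]
3 nonzero rows, so rank(PA) = 3.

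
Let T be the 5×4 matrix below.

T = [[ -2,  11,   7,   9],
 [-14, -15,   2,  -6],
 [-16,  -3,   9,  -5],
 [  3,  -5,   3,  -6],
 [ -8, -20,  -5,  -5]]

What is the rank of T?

4

Row reduce to echelon form.
R2 ← R2 − (7)·R1: [0, -92, -47, -69]
R3 ← R3 − (8)·R1: [0, -91, -47, -77]
R4 ← R4 + (3/2)·R1: [0, 23/2, 27/2, 15/2]
R5 ← R5 − (4)·R1: [0, -64, -33, -41]
R3 ← R3 − (91/92)·R2: [0, 0, -47/92, -35/4]
R4 ← R4 + (1/8)·R2: [0, 0, 61/8, -9/8]
R5 ← R5 − (16/23)·R2: [0, 0, -7/23, 7]
R4 ← R4 + (1403/94)·R3: [0, 0, 0, -6191/47]
R5 ← R5 − (28/47)·R3: [0, 0, 0, 574/47]
R5 ← R5 + (14/151)·R4: [0, 0, 0, 0]
Echelon form has 4 nonzero rows, so rank(T) = 4.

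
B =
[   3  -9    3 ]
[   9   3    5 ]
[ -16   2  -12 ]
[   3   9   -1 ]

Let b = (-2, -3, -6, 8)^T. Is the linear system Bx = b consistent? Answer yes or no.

no

Row reduce the augmented matrix [B | b].
R2 ← R2 − (3)·R1: [0, 30, -4, 3]
R3 ← R3 + (16/3)·R1: [0, -46, 4, -50/3]
R4 ← R4 − R1: [0, 18, -4, 10]
R3 ← R3 + (23/15)·R2: [0, 0, -32/15, -181/15]
R4 ← R4 − (3/5)·R2: [0, 0, -8/5, 41/5]
R4 ← R4 − (3/4)·R3: [0, 0, 0, 69/4]
The echelon form has 4 nonzero rows; the last pivot sits in the augmented column, so rank(B) = 3 but rank([B|b]) = 4.
Since the ranks differ, the system is inconsistent.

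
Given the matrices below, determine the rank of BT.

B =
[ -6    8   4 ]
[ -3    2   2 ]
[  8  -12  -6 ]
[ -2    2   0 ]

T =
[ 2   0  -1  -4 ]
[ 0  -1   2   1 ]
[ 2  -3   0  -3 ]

First compute BT:
[[ -4, -20,  22,  20],
 [ -2,  -8,   7,   8],
 [  4,  30, -32, -26],
 [ -4,  -2,   6,  10]]
Now row reduce the product.
R2 ← R2 − (1/2)·R1: [0, 2, -4, -2]
R3 ← R3 + R1: [0, 10, -10, -6]
R4 ← R4 − R1: [0, 18, -16, -10]
R3 ← R3 − (5)·R2: [0, 0, 10, 4]
R4 ← R4 − (9)·R2: [0, 0, 20, 8]
R4 ← R4 − (2)·R3: [0, 0, 0, 0]
3 nonzero rows, so rank(BT) = 3.

3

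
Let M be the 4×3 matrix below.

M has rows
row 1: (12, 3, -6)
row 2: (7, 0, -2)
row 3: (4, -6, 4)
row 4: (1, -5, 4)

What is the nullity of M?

1

Row reduce to echelon form.
R2 ← R2 − (7/12)·R1: [0, -7/4, 3/2]
R3 ← R3 − (1/3)·R1: [0, -7, 6]
R4 ← R4 − (1/12)·R1: [0, -21/4, 9/2]
R3 ← R3 − (4)·R2: [0, 0, 0]
R4 ← R4 − (3)·R2: [0, 0, 0]
2 nonzero rows, so rank(M) = 2.
M has 3 columns; by rank–nullity, nullity = 3 − 2 = 1.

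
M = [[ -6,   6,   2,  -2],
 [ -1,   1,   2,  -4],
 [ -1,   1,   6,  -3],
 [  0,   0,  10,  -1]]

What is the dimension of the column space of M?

3

Row reduce to echelon form.
R2 ← R2 − (1/6)·R1: [0, 0, 5/3, -11/3]
R3 ← R3 − (1/6)·R1: [0, 0, 17/3, -8/3]
R3 ← R3 − (17/5)·R2: [0, 0, 0, 49/5]
R4 ← R4 − (6)·R2: [0, 0, 0, 21]
R4 ← R4 − (15/7)·R3: [0, 0, 0, 0]
Echelon form has 3 nonzero rows, so rank(M) = 3.
The column space has dimension equal to the rank: 3.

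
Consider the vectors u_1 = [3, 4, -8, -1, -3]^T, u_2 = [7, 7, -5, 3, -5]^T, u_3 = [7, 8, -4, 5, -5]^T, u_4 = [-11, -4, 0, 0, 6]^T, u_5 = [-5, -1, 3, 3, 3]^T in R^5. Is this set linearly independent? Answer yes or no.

Form the matrix with these vectors as rows and row reduce.
R2 ← R2 − (7/3)·R1: [0, -7/3, 41/3, 16/3, 2]
R3 ← R3 − (7/3)·R1: [0, -4/3, 44/3, 22/3, 2]
R4 ← R4 + (11/3)·R1: [0, 32/3, -88/3, -11/3, -5]
R5 ← R5 + (5/3)·R1: [0, 17/3, -31/3, 4/3, -2]
R3 ← R3 − (4/7)·R2: [0, 0, 48/7, 30/7, 6/7]
R4 ← R4 + (32/7)·R2: [0, 0, 232/7, 145/7, 29/7]
R5 ← R5 + (17/7)·R2: [0, 0, 160/7, 100/7, 20/7]
R4 ← R4 − (29/6)·R3: [0, 0, 0, 0, 0]
R5 ← R5 − (10/3)·R3: [0, 0, 0, 0, 0]
3 nonzero rows, so the 5 vectors span a space of dimension 3.
Since 3 < 5, the vectors are linearly dependent.

no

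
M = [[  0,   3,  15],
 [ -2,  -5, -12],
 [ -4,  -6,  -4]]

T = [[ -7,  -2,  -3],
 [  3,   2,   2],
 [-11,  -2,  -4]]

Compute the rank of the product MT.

2

First compute MT:
[[-156, -24, -54],
 [131,  18,  44],
 [ 54,   4,  16]]
Now row reduce the product.
R2 ← R2 + (131/156)·R1: [0, -28/13, -35/26]
R3 ← R3 + (9/26)·R1: [0, -56/13, -35/13]
R3 ← R3 − (2)·R2: [0, 0, 0]
2 nonzero rows, so rank(MT) = 2.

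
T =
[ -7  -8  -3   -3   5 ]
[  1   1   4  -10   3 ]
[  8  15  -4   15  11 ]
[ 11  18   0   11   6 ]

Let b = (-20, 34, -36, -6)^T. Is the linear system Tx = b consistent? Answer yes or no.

Row reduce the augmented matrix [T | b].
R2 ← R2 + (1/7)·R1: [0, -1/7, 25/7, -73/7, 26/7, 218/7]
R3 ← R3 + (8/7)·R1: [0, 41/7, -52/7, 81/7, 117/7, -412/7]
R4 ← R4 + (11/7)·R1: [0, 38/7, -33/7, 44/7, 97/7, -262/7]
R3 ← R3 + (41)·R2: [0, 0, 139, -416, 169, 1218]
R4 ← R4 + (38)·R2: [0, 0, 131, -390, 155, 1146]
R4 ← R4 − (131/139)·R3: [0, 0, 0, 286/139, -594/139, -264/139]
The echelon form has 4 nonzero rows, and every pivot lies in the first 5 columns, so rank(T) = rank([T|b]) = 4.
The system is consistent.

yes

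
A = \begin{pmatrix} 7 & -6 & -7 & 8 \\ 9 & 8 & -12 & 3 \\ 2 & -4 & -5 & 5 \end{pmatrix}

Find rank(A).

Row reduce to echelon form.
R2 ← R2 − (9/7)·R1: [0, 110/7, -3, -51/7]
R3 ← R3 − (2/7)·R1: [0, -16/7, -3, 19/7]
R3 ← R3 + (8/55)·R2: [0, 0, -189/55, 91/55]
Echelon form has 3 nonzero rows, so rank(A) = 3.

3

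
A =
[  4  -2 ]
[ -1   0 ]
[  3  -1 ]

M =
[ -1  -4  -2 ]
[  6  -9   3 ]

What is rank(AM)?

First compute AM:
[[-16,   2, -14],
 [  1,   4,   2],
 [ -9,  -3,  -9]]
Now row reduce the product.
R2 ← R2 + (1/16)·R1: [0, 33/8, 9/8]
R3 ← R3 − (9/16)·R1: [0, -33/8, -9/8]
R3 ← R3 + R2: [0, 0, 0]
2 nonzero rows, so rank(AM) = 2.

2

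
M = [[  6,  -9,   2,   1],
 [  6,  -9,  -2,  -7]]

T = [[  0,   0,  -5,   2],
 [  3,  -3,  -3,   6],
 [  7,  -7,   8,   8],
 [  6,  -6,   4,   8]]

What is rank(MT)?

First compute MT:
[[ -7,   7,  17, -18],
 [-83,  83, -47, -114]]
Now row reduce the product.
R2 ← R2 − (83/7)·R1: [0, 0, -1740/7, 696/7]
2 nonzero rows, so rank(MT) = 2.

2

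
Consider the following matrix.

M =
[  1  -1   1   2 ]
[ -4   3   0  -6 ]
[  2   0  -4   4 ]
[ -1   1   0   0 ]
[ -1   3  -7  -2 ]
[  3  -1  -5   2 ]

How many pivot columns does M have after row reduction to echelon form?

3

Row reduce to echelon form.
R2 ← R2 + (4)·R1: [0, -1, 4, 2]
R3 ← R3 − (2)·R1: [0, 2, -6, 0]
R4 ← R4 + R1: [0, 0, 1, 2]
R5 ← R5 + R1: [0, 2, -6, 0]
R6 ← R6 − (3)·R1: [0, 2, -8, -4]
R3 ← R3 + (2)·R2: [0, 0, 2, 4]
R5 ← R5 + (2)·R2: [0, 0, 2, 4]
R6 ← R6 + (2)·R2: [0, 0, 0, 0]
R4 ← R4 − (1/2)·R3: [0, 0, 0, 0]
R5 ← R5 − R3: [0, 0, 0, 0]
Echelon form has 3 nonzero rows, so rank(M) = 3.
Each nonzero row contributes one pivot column: 3 pivot columns.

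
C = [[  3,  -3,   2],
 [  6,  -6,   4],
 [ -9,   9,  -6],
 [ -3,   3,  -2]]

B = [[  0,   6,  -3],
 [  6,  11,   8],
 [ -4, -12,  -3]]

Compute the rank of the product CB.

First compute CB:
[[-26, -39, -39],
 [-52, -78, -78],
 [ 78, 117, 117],
 [ 26,  39,  39]]
Now row reduce the product.
R2 ← R2 − (2)·R1: [0, 0, 0]
R3 ← R3 + (3)·R1: [0, 0, 0]
R4 ← R4 + R1: [0, 0, 0]
1 nonzero row, so rank(CB) = 1.

1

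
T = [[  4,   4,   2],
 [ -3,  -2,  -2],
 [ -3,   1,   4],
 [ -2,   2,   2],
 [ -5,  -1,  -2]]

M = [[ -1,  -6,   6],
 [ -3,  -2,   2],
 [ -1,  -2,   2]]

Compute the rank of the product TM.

First compute TM:
[[-18, -36,  36],
 [ 11,  26, -26],
 [ -4,   8,  -8],
 [ -6,   4,  -4],
 [ 10,  36, -36]]
Now row reduce the product.
R2 ← R2 + (11/18)·R1: [0, 4, -4]
R3 ← R3 − (2/9)·R1: [0, 16, -16]
R4 ← R4 − (1/3)·R1: [0, 16, -16]
R5 ← R5 + (5/9)·R1: [0, 16, -16]
R3 ← R3 − (4)·R2: [0, 0, 0]
R4 ← R4 − (4)·R2: [0, 0, 0]
R5 ← R5 − (4)·R2: [0, 0, 0]
2 nonzero rows, so rank(TM) = 2.

2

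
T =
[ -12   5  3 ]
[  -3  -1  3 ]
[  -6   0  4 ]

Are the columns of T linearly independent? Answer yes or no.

no

Row reduce T to echelon form.
R2 ← R2 − (1/4)·R1: [0, -9/4, 9/4]
R3 ← R3 − (1/2)·R1: [0, -5/2, 5/2]
R3 ← R3 − (10/9)·R2: [0, 0, 0]
2 pivots among 3 columns.
Only 2 < 3 pivot columns, so the columns are linearly dependent.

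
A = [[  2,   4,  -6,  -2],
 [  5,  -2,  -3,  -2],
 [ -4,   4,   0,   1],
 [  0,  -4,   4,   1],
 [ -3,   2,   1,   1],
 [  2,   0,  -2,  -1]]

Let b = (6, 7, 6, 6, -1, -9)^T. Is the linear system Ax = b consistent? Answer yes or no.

no

Row reduce the augmented matrix [A | b].
R2 ← R2 − (5/2)·R1: [0, -12, 12, 3, -8]
R3 ← R3 + (2)·R1: [0, 12, -12, -3, 18]
R5 ← R5 + (3/2)·R1: [0, 8, -8, -2, 8]
R6 ← R6 − R1: [0, -4, 4, 1, -15]
R3 ← R3 + R2: [0, 0, 0, 0, 10]
R4 ← R4 − (1/3)·R2: [0, 0, 0, 0, 26/3]
R5 ← R5 + (2/3)·R2: [0, 0, 0, 0, 8/3]
R6 ← R6 − (1/3)·R2: [0, 0, 0, 0, -37/3]
R4 ← R4 − (13/15)·R3: [0, 0, 0, 0, 0]
R5 ← R5 − (4/15)·R3: [0, 0, 0, 0, 0]
R6 ← R6 + (37/30)·R3: [0, 0, 0, 0, 0]
The echelon form has 3 nonzero rows; the last pivot sits in the augmented column, so rank(A) = 2 but rank([A|b]) = 3.
Since the ranks differ, the system is inconsistent.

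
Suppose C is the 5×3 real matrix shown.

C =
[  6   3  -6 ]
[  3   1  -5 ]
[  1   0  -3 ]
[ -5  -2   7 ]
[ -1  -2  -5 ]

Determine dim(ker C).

1

Row reduce to echelon form.
R2 ← R2 − (1/2)·R1: [0, -1/2, -2]
R3 ← R3 − (1/6)·R1: [0, -1/2, -2]
R4 ← R4 + (5/6)·R1: [0, 1/2, 2]
R5 ← R5 + (1/6)·R1: [0, -3/2, -6]
R3 ← R3 − R2: [0, 0, 0]
R4 ← R4 + R2: [0, 0, 0]
R5 ← R5 − (3)·R2: [0, 0, 0]
2 nonzero rows, so rank(C) = 2.
C has 3 columns; by rank–nullity, nullity = 3 − 2 = 1.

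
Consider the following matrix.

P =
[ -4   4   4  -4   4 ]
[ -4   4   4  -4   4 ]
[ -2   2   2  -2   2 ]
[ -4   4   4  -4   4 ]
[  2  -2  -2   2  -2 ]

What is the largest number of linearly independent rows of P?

Row reduce to echelon form.
R2 ← R2 − R1: [0, 0, 0, 0, 0]
R3 ← R3 − (1/2)·R1: [0, 0, 0, 0, 0]
R4 ← R4 − R1: [0, 0, 0, 0, 0]
R5 ← R5 + (1/2)·R1: [0, 0, 0, 0, 0]
Echelon form has 1 nonzero row, so rank(P) = 1.
The rank gives the maximum number of linearly independent rows: 1.

1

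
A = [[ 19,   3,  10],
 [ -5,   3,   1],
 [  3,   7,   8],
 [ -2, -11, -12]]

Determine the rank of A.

3

Row reduce to echelon form.
R2 ← R2 + (5/19)·R1: [0, 72/19, 69/19]
R3 ← R3 − (3/19)·R1: [0, 124/19, 122/19]
R4 ← R4 + (2/19)·R1: [0, -203/19, -208/19]
R3 ← R3 − (31/18)·R2: [0, 0, 1/6]
R4 ← R4 + (203/72)·R2: [0, 0, -17/24]
R4 ← R4 + (17/4)·R3: [0, 0, 0]
Echelon form has 3 nonzero rows, so rank(A) = 3.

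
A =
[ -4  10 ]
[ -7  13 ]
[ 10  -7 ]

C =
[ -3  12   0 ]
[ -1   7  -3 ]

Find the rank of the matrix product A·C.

First compute AC:
[[  2,  22, -30],
 [  8,   7, -39],
 [-23,  71,  21]]
Now row reduce the product.
R2 ← R2 − (4)·R1: [0, -81, 81]
R3 ← R3 + (23/2)·R1: [0, 324, -324]
R3 ← R3 + (4)·R2: [0, 0, 0]
2 nonzero rows, so rank(AC) = 2.

2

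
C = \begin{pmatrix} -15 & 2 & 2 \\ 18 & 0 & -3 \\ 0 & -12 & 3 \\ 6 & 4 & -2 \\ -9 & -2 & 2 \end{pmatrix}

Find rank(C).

Row reduce to echelon form.
R2 ← R2 + (6/5)·R1: [0, 12/5, -3/5]
R4 ← R4 + (2/5)·R1: [0, 24/5, -6/5]
R5 ← R5 − (3/5)·R1: [0, -16/5, 4/5]
R3 ← R3 + (5)·R2: [0, 0, 0]
R4 ← R4 − (2)·R2: [0, 0, 0]
R5 ← R5 + (4/3)·R2: [0, 0, 0]
Echelon form has 2 nonzero rows, so rank(C) = 2.

2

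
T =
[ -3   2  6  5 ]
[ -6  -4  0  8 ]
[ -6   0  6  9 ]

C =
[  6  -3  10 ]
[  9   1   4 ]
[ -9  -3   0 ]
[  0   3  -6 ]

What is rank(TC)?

2

First compute TC:
[[-54,   8, -52],
 [-72,  38, -124],
 [-90,  27, -114]]
Now row reduce the product.
R2 ← R2 − (4/3)·R1: [0, 82/3, -164/3]
R3 ← R3 − (5/3)·R1: [0, 41/3, -82/3]
R3 ← R3 − (1/2)·R2: [0, 0, 0]
2 nonzero rows, so rank(TC) = 2.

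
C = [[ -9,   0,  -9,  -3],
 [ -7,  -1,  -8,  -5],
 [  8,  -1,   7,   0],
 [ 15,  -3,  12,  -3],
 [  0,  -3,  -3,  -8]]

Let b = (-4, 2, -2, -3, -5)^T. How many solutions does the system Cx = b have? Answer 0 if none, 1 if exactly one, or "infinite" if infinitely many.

0

Row reduce the augmented matrix [C | b].
R2 ← R2 − (7/9)·R1: [0, -1, -1, -8/3, 46/9]
R3 ← R3 + (8/9)·R1: [0, -1, -1, -8/3, -50/9]
R4 ← R4 + (5/3)·R1: [0, -3, -3, -8, -29/3]
R3 ← R3 − R2: [0, 0, 0, 0, -32/3]
R4 ← R4 − (3)·R2: [0, 0, 0, 0, -25]
R5 ← R5 − (3)·R2: [0, 0, 0, 0, -61/3]
R4 ← R4 − (75/32)·R3: [0, 0, 0, 0, 0]
R5 ← R5 − (61/32)·R3: [0, 0, 0, 0, 0]
The echelon form has 3 nonzero rows; the last pivot sits in the augmented column, so rank(C) = 2 but rank([C|b]) = 3.
Since the ranks differ, the system is inconsistent.
It has no solutions.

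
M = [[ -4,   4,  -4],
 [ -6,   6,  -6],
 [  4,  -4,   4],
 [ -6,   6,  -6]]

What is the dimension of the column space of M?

Row reduce to echelon form.
R2 ← R2 − (3/2)·R1: [0, 0, 0]
R3 ← R3 + R1: [0, 0, 0]
R4 ← R4 − (3/2)·R1: [0, 0, 0]
Echelon form has 1 nonzero row, so rank(M) = 1.
The column space has dimension equal to the rank: 1.

1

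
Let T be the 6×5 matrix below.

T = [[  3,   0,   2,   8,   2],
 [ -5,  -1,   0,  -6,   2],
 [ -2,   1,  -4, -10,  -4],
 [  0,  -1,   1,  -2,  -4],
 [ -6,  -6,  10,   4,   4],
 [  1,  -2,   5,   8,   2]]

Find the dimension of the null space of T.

2

Row reduce to echelon form.
R2 ← R2 + (5/3)·R1: [0, -1, 10/3, 22/3, 16/3]
R3 ← R3 + (2/3)·R1: [0, 1, -8/3, -14/3, -8/3]
R5 ← R5 + (2)·R1: [0, -6, 14, 20, 8]
R6 ← R6 − (1/3)·R1: [0, -2, 13/3, 16/3, 4/3]
R3 ← R3 + R2: [0, 0, 2/3, 8/3, 8/3]
R4 ← R4 − R2: [0, 0, -7/3, -28/3, -28/3]
R5 ← R5 − (6)·R2: [0, 0, -6, -24, -24]
R6 ← R6 − (2)·R2: [0, 0, -7/3, -28/3, -28/3]
R4 ← R4 + (7/2)·R3: [0, 0, 0, 0, 0]
R5 ← R5 + (9)·R3: [0, 0, 0, 0, 0]
R6 ← R6 + (7/2)·R3: [0, 0, 0, 0, 0]
3 nonzero rows, so rank(T) = 3.
T has 5 columns; by rank–nullity, nullity = 5 − 3 = 2.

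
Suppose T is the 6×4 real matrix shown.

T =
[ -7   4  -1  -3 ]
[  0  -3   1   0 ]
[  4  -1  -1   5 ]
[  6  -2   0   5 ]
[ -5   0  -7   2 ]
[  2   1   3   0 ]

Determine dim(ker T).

Row reduce to echelon form.
R3 ← R3 + (4/7)·R1: [0, 9/7, -11/7, 23/7]
R4 ← R4 + (6/7)·R1: [0, 10/7, -6/7, 17/7]
R5 ← R5 − (5/7)·R1: [0, -20/7, -44/7, 29/7]
R6 ← R6 + (2/7)·R1: [0, 15/7, 19/7, -6/7]
R3 ← R3 + (3/7)·R2: [0, 0, -8/7, 23/7]
R4 ← R4 + (10/21)·R2: [0, 0, -8/21, 17/7]
R5 ← R5 − (20/21)·R2: [0, 0, -152/21, 29/7]
R6 ← R6 + (5/7)·R2: [0, 0, 24/7, -6/7]
R4 ← R4 − (1/3)·R3: [0, 0, 0, 4/3]
R5 ← R5 − (19/3)·R3: [0, 0, 0, -50/3]
R6 ← R6 + (3)·R3: [0, 0, 0, 9]
R5 ← R5 + (25/2)·R4: [0, 0, 0, 0]
R6 ← R6 − (27/4)·R4: [0, 0, 0, 0]
4 nonzero rows, so rank(T) = 4.
T has 4 columns; by rank–nullity, nullity = 4 − 4 = 0.

0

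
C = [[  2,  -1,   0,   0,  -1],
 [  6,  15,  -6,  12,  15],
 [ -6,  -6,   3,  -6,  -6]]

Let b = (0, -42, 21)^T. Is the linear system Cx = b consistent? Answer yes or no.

yes

Row reduce the augmented matrix [C | b].
R2 ← R2 − (3)·R1: [0, 18, -6, 12, 18, -42]
R3 ← R3 + (3)·R1: [0, -9, 3, -6, -9, 21]
R3 ← R3 + (1/2)·R2: [0, 0, 0, 0, 0, 0]
The echelon form has 2 nonzero rows, and every pivot lies in the first 5 columns, so rank(C) = rank([C|b]) = 2.
The system is consistent.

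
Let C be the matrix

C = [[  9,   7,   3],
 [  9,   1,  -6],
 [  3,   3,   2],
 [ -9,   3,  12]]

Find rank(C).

2

Row reduce to echelon form.
R2 ← R2 − R1: [0, -6, -9]
R3 ← R3 − (1/3)·R1: [0, 2/3, 1]
R4 ← R4 + R1: [0, 10, 15]
R3 ← R3 + (1/9)·R2: [0, 0, 0]
R4 ← R4 + (5/3)·R2: [0, 0, 0]
Echelon form has 2 nonzero rows, so rank(C) = 2.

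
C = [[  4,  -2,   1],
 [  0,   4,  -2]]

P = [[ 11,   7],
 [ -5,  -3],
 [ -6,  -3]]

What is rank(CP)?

2

First compute CP:
[[ 48,  31],
 [ -8,  -6]]
Now row reduce the product.
R2 ← R2 + (1/6)·R1: [0, -5/6]
2 nonzero rows, so rank(CP) = 2.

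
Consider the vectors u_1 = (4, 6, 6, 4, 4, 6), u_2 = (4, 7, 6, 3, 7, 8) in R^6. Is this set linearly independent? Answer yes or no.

Form the matrix with these vectors as rows and row reduce.
R2 ← R2 − R1: [0, 1, 0, -1, 3, 2]
2 nonzero rows, so the 2 vectors span a space of dimension 2.
Since 2 = 2, the vectors are linearly independent.

yes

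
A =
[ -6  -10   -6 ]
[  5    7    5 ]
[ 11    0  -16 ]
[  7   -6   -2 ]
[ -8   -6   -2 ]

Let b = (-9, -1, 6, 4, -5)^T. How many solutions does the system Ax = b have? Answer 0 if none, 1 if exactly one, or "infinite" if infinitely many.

0

Row reduce the augmented matrix [A | b].
R2 ← R2 + (5/6)·R1: [0, -4/3, 0, -17/2]
R3 ← R3 + (11/6)·R1: [0, -55/3, -27, -21/2]
R4 ← R4 + (7/6)·R1: [0, -53/3, -9, -13/2]
R5 ← R5 − (4/3)·R1: [0, 22/3, 6, 7]
R3 ← R3 − (55/4)·R2: [0, 0, -27, 851/8]
R4 ← R4 − (53/4)·R2: [0, 0, -9, 849/8]
R5 ← R5 + (11/2)·R2: [0, 0, 6, -159/4]
R4 ← R4 − (1/3)·R3: [0, 0, 0, 212/3]
R5 ← R5 + (2/9)·R3: [0, 0, 0, -145/9]
R5 ← R5 + (145/636)·R4: [0, 0, 0, 0]
The echelon form has 4 nonzero rows; the last pivot sits in the augmented column, so rank(A) = 3 but rank([A|b]) = 4.
Since the ranks differ, the system is inconsistent.
It has no solutions.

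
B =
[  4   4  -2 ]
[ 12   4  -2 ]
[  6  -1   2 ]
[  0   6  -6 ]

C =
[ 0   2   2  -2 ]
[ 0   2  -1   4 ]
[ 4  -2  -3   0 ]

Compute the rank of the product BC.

First compute BC:
[[ -8,  20,  10,   8],
 [ -8,  36,  26,  -8],
 [  8,   6,   7, -16],
 [-24,  24,  12,  24]]
Now row reduce the product.
R2 ← R2 − R1: [0, 16, 16, -16]
R3 ← R3 + R1: [0, 26, 17, -8]
R4 ← R4 − (3)·R1: [0, -36, -18, 0]
R3 ← R3 − (13/8)·R2: [0, 0, -9, 18]
R4 ← R4 + (9/4)·R2: [0, 0, 18, -36]
R4 ← R4 + (2)·R3: [0, 0, 0, 0]
3 nonzero rows, so rank(BC) = 3.

3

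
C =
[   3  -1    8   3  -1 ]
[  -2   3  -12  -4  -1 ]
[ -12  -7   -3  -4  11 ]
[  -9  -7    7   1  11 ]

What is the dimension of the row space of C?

Row reduce to echelon form.
R2 ← R2 + (2/3)·R1: [0, 7/3, -20/3, -2, -5/3]
R3 ← R3 + (4)·R1: [0, -11, 29, 8, 7]
R4 ← R4 + (3)·R1: [0, -10, 31, 10, 8]
R3 ← R3 + (33/7)·R2: [0, 0, -17/7, -10/7, -6/7]
R4 ← R4 + (30/7)·R2: [0, 0, 17/7, 10/7, 6/7]
R4 ← R4 + R3: [0, 0, 0, 0, 0]
Echelon form has 3 nonzero rows, so rank(C) = 3.
The row space has dimension equal to the rank: 3.

3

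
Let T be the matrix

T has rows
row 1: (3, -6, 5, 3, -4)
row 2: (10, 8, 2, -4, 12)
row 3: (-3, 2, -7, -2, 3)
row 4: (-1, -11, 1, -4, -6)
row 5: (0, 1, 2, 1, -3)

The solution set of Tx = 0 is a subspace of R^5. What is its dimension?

Row reduce to echelon form.
R2 ← R2 − (10/3)·R1: [0, 28, -44/3, -14, 76/3]
R3 ← R3 + R1: [0, -4, -2, 1, -1]
R4 ← R4 + (1/3)·R1: [0, -13, 8/3, -3, -22/3]
R3 ← R3 + (1/7)·R2: [0, 0, -86/21, -1, 55/21]
R4 ← R4 + (13/28)·R2: [0, 0, -29/7, -19/2, 31/7]
R5 ← R5 − (1/28)·R2: [0, 0, 53/21, 3/2, -82/21]
R4 ← R4 − (87/86)·R3: [0, 0, 0, -365/43, 153/86]
R5 ← R5 + (53/86)·R3: [0, 0, 0, 38/43, -197/86]
R5 ← R5 + (38/365)·R4: [0, 0, 0, 0, -1537/730]
5 nonzero rows, so rank(T) = 5.
T has 5 columns; by rank–nullity, nullity = 5 − 5 = 0.

0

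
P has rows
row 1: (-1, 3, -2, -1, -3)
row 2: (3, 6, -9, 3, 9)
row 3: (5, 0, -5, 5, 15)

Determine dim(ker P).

3

Row reduce to echelon form.
R2 ← R2 + (3)·R1: [0, 15, -15, 0, 0]
R3 ← R3 + (5)·R1: [0, 15, -15, 0, 0]
R3 ← R3 − R2: [0, 0, 0, 0, 0]
2 nonzero rows, so rank(P) = 2.
P has 5 columns; by rank–nullity, nullity = 5 − 2 = 3.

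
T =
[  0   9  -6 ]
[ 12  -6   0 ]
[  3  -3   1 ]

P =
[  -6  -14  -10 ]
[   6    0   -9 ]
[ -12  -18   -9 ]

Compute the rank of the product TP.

2

First compute TP:
[[126, 108, -27],
 [-108, -168, -66],
 [-48, -60, -12]]
Now row reduce the product.
R2 ← R2 + (6/7)·R1: [0, -528/7, -624/7]
R3 ← R3 + (8/21)·R1: [0, -132/7, -156/7]
R3 ← R3 − (1/4)·R2: [0, 0, 0]
2 nonzero rows, so rank(TP) = 2.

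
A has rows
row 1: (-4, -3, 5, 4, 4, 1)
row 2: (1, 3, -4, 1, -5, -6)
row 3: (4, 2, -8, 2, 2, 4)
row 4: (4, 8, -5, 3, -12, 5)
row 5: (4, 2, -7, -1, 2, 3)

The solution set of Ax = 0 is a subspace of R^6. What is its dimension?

1

Row reduce to echelon form.
R2 ← R2 + (1/4)·R1: [0, 9/4, -11/4, 2, -4, -23/4]
R3 ← R3 + R1: [0, -1, -3, 6, 6, 5]
R4 ← R4 + R1: [0, 5, 0, 7, -8, 6]
R5 ← R5 + R1: [0, -1, -2, 3, 6, 4]
R3 ← R3 + (4/9)·R2: [0, 0, -38/9, 62/9, 38/9, 22/9]
R4 ← R4 − (20/9)·R2: [0, 0, 55/9, 23/9, 8/9, 169/9]
R5 ← R5 + (4/9)·R2: [0, 0, -29/9, 35/9, 38/9, 13/9]
R4 ← R4 + (55/38)·R3: [0, 0, 0, 238/19, 7, 424/19]
R5 ← R5 − (29/38)·R3: [0, 0, 0, -26/19, 1, -8/19]
R5 ← R5 + (13/119)·R4: [0, 0, 0, 0, 30/17, 240/119]
5 nonzero rows, so rank(A) = 5.
A has 6 columns; by rank–nullity, nullity = 6 − 5 = 1.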